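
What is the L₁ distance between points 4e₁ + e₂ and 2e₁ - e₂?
4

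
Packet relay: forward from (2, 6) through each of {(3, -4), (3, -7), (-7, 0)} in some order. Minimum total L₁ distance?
31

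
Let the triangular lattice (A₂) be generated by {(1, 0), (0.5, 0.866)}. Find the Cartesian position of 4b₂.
(2, 3.464)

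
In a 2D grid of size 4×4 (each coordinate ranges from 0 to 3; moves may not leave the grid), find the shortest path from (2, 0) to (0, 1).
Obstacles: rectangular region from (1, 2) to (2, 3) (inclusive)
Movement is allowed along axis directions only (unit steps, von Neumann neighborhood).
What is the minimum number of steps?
3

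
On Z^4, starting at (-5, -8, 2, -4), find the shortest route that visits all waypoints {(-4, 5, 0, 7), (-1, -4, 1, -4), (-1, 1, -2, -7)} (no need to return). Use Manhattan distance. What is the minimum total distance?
43
(one optimal route: (-5, -8, 2, -4) → (-1, -4, 1, -4) → (-1, 1, -2, -7) → (-4, 5, 0, 7))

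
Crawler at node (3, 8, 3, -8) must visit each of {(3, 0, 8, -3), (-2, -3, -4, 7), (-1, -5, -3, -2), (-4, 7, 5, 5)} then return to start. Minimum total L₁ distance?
98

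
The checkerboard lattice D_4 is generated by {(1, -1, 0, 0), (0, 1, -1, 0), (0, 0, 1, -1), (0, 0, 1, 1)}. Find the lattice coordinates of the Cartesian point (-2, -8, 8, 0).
-2b₁ - 10b₂ - b₃ - b₄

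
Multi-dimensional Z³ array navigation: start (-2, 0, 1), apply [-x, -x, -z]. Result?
(-4, 0, 0)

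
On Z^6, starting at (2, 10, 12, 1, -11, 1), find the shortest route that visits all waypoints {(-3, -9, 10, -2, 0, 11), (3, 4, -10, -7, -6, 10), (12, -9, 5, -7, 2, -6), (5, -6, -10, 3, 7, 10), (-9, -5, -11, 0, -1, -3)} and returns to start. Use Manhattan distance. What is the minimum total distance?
274
(one optimal route: (2, 10, 12, 1, -11, 1) → (-3, -9, 10, -2, 0, 11) → (12, -9, 5, -7, 2, -6) → (-9, -5, -11, 0, -1, -3) → (5, -6, -10, 3, 7, 10) → (3, 4, -10, -7, -6, 10) → (2, 10, 12, 1, -11, 1))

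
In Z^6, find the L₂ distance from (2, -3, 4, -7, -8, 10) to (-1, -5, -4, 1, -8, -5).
19.1311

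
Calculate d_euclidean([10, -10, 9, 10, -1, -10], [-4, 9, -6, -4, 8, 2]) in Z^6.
34.6843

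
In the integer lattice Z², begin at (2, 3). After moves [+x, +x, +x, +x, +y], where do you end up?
(6, 4)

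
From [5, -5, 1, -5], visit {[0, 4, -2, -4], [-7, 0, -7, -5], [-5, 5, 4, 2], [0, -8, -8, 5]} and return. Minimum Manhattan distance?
114
(one optimal route: (5, -5, 1, -5) → (0, 4, -2, -4) → (-5, 5, 4, 2) → (-7, 0, -7, -5) → (0, -8, -8, 5) → (5, -5, 1, -5))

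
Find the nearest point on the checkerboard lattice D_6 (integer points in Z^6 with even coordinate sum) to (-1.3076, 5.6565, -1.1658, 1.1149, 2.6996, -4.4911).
(-1, 6, -1, 1, 3, -4)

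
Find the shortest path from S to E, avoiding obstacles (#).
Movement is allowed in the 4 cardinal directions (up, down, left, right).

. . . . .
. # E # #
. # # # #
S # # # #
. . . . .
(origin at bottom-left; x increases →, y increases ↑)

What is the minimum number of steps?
6
(one shortest path: (0, 1) → (0, 2) → (0, 3) → (0, 4) → (1, 4) → (2, 4) → (2, 3))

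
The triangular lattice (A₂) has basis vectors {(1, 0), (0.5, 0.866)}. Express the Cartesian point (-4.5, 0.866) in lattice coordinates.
-5b₁ + b₂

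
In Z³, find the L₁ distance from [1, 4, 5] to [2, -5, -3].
18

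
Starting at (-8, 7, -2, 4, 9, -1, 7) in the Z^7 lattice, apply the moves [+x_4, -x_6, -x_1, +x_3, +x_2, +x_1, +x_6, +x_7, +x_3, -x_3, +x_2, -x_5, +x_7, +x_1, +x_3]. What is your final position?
(-7, 9, 0, 5, 8, -1, 9)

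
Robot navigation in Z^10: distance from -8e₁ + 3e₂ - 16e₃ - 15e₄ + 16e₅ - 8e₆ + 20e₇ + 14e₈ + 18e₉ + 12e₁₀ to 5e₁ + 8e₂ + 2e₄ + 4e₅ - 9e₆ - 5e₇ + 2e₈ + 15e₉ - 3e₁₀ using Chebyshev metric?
25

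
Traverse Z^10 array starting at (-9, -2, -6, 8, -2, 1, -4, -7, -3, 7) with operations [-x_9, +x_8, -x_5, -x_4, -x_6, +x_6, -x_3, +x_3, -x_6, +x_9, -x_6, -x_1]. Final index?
(-10, -2, -6, 7, -3, -1, -4, -6, -3, 7)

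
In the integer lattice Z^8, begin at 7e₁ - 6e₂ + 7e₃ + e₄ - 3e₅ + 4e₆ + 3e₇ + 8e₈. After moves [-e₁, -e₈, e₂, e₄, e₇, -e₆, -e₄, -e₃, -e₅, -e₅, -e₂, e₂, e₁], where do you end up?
(7, -5, 6, 1, -5, 3, 4, 7)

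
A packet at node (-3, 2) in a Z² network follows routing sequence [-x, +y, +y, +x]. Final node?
(-3, 4)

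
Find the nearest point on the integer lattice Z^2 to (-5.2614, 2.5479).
(-5, 3)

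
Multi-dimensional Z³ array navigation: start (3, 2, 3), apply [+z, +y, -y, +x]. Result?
(4, 2, 4)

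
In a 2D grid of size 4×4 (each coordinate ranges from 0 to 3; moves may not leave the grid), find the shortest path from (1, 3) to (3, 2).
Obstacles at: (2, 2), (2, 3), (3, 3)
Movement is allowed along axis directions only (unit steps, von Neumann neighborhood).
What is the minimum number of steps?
5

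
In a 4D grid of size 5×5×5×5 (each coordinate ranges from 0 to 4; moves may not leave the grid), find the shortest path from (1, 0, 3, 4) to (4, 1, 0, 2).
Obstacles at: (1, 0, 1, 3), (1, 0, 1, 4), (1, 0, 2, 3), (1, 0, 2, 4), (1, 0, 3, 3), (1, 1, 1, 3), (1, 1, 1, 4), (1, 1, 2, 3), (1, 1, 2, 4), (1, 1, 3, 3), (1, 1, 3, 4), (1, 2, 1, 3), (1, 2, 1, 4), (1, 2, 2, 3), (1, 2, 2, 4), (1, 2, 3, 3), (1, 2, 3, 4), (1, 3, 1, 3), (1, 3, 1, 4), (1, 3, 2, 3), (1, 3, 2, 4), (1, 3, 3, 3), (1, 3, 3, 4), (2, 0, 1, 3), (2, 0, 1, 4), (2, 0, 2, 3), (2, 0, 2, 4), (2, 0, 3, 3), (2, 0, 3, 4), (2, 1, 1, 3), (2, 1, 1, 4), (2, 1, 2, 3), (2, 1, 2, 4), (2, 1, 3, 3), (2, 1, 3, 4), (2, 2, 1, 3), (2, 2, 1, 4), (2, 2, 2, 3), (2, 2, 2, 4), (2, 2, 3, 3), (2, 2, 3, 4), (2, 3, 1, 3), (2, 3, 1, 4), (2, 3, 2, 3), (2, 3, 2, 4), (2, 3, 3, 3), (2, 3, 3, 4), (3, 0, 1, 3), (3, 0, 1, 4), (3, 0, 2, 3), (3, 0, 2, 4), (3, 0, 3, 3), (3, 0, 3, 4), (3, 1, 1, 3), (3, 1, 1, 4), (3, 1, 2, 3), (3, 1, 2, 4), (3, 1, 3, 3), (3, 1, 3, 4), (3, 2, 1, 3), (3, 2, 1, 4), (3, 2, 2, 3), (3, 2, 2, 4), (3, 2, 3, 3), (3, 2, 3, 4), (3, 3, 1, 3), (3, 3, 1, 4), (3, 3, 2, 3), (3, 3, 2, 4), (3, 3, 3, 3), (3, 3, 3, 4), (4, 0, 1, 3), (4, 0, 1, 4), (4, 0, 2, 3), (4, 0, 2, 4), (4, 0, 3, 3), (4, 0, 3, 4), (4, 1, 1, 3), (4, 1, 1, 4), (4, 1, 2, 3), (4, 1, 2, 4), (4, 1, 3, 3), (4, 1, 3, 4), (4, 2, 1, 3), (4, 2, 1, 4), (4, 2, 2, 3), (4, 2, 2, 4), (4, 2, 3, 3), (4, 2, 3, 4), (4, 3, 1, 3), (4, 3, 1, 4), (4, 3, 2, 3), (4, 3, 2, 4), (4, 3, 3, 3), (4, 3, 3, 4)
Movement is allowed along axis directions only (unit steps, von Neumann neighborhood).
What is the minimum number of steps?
11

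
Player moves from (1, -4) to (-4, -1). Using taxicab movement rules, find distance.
8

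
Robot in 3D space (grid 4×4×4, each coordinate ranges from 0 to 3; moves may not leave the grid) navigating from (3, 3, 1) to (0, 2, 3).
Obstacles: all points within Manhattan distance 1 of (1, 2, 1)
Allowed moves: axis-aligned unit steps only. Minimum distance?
6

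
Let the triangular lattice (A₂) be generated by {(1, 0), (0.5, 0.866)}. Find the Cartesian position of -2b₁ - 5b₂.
(-4.5, -4.33)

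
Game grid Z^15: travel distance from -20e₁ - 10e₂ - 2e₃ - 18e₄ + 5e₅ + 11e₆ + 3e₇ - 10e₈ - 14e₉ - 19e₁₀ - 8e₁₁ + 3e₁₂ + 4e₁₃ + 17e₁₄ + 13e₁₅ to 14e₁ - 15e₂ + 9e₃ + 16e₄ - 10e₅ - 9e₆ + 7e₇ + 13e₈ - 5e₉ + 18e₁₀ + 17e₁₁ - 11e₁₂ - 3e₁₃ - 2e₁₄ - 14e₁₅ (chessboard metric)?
37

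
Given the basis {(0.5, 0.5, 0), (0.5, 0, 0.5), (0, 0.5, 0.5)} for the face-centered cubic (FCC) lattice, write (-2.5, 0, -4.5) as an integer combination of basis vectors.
2b₁ - 7b₂ - 2b₃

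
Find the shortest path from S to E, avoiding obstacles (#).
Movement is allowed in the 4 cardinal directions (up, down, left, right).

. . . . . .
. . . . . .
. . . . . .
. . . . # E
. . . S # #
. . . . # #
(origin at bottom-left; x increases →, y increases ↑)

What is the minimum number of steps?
5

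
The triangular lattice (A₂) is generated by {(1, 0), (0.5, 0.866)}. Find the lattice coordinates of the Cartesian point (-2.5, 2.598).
-4b₁ + 3b₂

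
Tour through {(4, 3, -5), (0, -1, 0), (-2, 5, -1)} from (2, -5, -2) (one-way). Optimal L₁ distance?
29
(one optimal route: (2, -5, -2) → (0, -1, 0) → (-2, 5, -1) → (4, 3, -5))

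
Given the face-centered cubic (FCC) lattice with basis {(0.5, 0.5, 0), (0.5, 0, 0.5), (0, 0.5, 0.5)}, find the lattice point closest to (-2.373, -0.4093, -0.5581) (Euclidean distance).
(-2, -0.5, -0.5)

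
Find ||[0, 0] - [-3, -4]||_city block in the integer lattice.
7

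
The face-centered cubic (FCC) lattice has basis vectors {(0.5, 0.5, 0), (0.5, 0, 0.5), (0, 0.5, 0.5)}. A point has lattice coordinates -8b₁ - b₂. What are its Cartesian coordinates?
(-4.5, -4, -0.5)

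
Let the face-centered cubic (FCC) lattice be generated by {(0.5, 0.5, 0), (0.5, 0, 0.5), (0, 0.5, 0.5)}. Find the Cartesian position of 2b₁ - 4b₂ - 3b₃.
(-1, -0.5, -3.5)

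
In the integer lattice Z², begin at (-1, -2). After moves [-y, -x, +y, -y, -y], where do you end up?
(-2, -4)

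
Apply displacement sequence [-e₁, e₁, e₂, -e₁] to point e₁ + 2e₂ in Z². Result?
(0, 3)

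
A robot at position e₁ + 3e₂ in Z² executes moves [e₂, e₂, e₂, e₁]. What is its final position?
(2, 6)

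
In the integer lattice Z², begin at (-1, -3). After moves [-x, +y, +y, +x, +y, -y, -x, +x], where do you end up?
(-1, -1)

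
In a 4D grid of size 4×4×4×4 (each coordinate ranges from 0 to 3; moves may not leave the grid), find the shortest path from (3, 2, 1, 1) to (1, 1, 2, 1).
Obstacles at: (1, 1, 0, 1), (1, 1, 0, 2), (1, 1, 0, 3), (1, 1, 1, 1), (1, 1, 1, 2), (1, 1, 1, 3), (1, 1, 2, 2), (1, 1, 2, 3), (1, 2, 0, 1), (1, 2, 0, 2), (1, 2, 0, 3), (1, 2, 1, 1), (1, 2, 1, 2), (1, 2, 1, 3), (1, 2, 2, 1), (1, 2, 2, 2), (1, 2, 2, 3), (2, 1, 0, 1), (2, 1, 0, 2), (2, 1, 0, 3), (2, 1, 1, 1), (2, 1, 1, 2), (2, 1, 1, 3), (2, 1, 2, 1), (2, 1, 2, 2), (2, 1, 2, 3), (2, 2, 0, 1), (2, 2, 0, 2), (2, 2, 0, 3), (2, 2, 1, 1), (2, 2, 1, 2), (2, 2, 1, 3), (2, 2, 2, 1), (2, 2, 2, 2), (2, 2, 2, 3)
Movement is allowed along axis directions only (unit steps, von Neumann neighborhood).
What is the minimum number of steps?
6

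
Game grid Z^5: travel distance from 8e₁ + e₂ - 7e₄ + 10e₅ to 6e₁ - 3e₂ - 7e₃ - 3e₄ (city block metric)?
27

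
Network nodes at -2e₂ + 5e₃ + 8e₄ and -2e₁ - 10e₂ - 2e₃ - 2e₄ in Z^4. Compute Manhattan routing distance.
27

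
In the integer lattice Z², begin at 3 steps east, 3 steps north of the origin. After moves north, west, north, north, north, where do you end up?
(2, 7)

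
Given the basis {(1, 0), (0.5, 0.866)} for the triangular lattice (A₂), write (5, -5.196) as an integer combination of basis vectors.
8b₁ - 6b₂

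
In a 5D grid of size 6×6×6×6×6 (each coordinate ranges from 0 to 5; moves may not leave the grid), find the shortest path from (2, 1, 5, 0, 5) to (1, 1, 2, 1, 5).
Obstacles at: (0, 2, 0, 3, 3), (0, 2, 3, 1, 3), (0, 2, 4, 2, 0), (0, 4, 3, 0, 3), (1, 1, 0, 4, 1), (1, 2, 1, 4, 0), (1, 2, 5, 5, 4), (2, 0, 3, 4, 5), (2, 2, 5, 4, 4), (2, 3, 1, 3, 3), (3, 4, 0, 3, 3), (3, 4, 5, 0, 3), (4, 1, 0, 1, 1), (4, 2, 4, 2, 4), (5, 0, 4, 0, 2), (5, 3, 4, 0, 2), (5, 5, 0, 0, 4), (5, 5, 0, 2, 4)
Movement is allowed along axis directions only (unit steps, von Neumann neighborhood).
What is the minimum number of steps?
5
(one shortest path: (2, 1, 5, 0, 5) → (1, 1, 5, 0, 5) → (1, 1, 4, 0, 5) → (1, 1, 3, 0, 5) → (1, 1, 2, 0, 5) → (1, 1, 2, 1, 5))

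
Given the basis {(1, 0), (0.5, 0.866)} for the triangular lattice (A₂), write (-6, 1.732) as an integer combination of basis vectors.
-7b₁ + 2b₂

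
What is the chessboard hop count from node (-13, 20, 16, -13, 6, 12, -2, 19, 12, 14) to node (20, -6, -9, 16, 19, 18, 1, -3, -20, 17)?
33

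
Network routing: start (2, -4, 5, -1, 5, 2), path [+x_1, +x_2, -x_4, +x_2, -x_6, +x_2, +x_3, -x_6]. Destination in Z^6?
(3, -1, 6, -2, 5, 0)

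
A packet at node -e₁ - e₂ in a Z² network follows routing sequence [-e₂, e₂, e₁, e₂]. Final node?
(0, 0)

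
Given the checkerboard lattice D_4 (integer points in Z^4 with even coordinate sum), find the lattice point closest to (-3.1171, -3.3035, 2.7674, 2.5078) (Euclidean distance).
(-3, -3, 3, 3)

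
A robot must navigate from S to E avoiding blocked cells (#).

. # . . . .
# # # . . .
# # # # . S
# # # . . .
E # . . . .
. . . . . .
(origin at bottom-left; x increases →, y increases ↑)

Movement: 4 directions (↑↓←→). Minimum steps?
9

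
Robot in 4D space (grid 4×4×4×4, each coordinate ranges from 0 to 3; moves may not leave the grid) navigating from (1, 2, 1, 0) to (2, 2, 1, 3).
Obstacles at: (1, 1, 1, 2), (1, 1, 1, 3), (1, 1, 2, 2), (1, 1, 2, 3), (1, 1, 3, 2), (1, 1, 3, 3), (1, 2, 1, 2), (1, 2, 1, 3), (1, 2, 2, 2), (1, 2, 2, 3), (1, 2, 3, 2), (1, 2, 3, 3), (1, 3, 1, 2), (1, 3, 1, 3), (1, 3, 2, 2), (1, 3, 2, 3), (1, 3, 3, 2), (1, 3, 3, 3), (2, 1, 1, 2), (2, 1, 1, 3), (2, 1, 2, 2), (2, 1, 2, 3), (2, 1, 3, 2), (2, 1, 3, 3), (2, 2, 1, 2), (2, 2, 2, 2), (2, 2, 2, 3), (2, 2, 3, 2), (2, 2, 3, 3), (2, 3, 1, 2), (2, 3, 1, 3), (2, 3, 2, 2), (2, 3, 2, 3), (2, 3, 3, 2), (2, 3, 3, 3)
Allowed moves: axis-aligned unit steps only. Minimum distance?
6
(one shortest path: (1, 2, 1, 0) → (2, 2, 1, 0) → (3, 2, 1, 0) → (3, 2, 1, 1) → (3, 2, 1, 2) → (3, 2, 1, 3) → (2, 2, 1, 3))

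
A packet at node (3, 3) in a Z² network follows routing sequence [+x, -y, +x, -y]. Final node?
(5, 1)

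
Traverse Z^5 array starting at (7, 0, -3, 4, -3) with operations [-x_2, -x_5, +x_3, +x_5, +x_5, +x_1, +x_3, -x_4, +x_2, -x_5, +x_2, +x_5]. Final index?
(8, 1, -1, 3, -2)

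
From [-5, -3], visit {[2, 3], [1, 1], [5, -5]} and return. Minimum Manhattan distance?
36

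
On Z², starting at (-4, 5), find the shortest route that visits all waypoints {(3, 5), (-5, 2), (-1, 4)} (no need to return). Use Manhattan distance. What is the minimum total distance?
15
(one optimal route: (-4, 5) → (-5, 2) → (-1, 4) → (3, 5))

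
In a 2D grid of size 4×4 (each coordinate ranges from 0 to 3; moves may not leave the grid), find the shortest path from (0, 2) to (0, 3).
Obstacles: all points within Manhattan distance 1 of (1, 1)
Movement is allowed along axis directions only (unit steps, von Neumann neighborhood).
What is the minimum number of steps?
1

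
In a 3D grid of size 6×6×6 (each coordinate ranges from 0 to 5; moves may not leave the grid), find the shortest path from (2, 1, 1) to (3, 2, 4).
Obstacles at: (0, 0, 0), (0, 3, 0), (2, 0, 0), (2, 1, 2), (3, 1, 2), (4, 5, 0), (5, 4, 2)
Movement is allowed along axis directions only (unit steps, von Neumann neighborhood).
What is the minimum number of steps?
5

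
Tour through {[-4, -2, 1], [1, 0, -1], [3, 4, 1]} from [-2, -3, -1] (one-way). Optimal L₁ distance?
22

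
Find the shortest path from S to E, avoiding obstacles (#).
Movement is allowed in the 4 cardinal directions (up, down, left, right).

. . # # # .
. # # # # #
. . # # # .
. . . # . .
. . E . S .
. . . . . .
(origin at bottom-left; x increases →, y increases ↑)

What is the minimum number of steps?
2
(one shortest path: (4, 1) → (3, 1) → (2, 1))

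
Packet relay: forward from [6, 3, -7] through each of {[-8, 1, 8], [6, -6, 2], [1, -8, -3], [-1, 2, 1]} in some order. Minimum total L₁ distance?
61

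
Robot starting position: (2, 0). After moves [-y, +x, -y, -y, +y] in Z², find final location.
(3, -2)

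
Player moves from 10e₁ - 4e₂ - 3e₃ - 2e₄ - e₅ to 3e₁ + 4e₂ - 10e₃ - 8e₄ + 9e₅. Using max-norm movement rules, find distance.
10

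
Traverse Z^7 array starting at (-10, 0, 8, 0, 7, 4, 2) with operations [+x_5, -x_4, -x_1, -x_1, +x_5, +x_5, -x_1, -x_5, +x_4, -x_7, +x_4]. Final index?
(-13, 0, 8, 1, 9, 4, 1)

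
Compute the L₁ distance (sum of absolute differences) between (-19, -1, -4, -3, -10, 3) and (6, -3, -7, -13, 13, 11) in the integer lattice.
71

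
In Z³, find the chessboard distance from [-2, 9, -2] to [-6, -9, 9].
18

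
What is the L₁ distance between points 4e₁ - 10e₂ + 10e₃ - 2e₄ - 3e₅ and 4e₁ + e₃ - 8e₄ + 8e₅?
36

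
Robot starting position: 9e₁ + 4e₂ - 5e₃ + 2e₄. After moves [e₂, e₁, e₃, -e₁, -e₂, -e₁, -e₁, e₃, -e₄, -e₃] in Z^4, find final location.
(7, 4, -4, 1)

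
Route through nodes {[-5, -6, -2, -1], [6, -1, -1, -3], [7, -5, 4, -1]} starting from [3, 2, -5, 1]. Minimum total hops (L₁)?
45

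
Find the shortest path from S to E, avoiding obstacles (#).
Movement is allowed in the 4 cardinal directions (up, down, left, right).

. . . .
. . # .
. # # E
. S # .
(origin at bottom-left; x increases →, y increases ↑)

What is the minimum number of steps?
9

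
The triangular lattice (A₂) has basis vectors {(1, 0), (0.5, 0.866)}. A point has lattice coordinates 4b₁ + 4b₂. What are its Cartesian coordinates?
(6, 3.464)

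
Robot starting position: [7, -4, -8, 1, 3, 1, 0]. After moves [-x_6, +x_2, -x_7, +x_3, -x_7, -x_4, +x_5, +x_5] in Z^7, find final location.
(7, -3, -7, 0, 5, 0, -2)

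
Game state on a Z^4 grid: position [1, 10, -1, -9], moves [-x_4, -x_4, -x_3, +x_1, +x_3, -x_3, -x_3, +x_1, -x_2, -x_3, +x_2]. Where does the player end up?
(3, 10, -4, -11)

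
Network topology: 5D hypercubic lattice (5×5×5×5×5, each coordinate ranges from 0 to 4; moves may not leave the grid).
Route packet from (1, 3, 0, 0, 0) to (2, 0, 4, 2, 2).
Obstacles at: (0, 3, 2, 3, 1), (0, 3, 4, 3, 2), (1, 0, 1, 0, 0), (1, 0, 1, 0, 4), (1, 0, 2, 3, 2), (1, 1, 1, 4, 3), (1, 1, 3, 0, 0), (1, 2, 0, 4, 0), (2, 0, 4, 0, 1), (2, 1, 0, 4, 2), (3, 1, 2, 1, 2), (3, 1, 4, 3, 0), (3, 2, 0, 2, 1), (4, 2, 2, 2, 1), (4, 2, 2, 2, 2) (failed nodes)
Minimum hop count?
12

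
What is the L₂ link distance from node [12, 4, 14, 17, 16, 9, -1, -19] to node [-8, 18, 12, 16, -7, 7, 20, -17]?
39.7366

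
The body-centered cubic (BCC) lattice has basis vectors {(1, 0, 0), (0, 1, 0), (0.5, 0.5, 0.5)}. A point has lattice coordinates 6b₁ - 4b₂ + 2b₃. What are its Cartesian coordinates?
(7, -3, 1)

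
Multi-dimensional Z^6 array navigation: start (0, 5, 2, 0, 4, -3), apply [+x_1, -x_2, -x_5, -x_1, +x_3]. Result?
(0, 4, 3, 0, 3, -3)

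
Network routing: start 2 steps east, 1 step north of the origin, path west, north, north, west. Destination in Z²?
(0, 3)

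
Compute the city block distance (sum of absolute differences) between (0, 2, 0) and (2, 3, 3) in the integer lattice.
6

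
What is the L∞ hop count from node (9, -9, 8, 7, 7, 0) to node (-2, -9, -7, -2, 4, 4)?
15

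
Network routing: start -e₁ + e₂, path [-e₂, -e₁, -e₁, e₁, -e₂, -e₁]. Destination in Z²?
(-3, -1)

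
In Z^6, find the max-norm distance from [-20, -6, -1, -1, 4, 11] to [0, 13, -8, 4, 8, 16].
20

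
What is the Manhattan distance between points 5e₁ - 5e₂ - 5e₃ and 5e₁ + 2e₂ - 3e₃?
9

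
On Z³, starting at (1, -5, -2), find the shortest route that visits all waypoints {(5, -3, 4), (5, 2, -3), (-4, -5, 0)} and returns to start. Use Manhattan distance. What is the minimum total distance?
46
(one optimal route: (1, -5, -2) → (5, 2, -3) → (5, -3, 4) → (-4, -5, 0) → (1, -5, -2))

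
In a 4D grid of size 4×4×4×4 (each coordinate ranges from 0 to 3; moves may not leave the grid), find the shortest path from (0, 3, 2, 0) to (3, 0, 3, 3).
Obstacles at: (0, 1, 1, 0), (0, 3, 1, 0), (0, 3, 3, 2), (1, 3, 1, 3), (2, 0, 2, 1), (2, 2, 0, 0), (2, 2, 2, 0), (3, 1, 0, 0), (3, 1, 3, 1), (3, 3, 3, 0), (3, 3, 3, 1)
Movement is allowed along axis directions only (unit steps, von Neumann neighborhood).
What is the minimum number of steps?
10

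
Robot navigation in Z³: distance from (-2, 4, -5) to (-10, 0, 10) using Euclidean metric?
17.4642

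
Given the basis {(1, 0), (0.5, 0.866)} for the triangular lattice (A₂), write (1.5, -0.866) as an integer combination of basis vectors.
2b₁ - b₂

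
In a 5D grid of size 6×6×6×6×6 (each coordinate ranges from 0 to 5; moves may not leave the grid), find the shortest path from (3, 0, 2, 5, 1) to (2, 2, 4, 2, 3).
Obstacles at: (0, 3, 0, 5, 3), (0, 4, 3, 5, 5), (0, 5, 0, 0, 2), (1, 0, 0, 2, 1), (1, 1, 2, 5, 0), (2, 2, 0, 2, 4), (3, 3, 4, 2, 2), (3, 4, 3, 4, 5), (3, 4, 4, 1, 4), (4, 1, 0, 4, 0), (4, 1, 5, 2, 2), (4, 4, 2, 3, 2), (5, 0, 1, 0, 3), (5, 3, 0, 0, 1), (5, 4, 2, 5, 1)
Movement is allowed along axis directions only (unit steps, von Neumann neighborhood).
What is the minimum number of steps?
10
(one shortest path: (3, 0, 2, 5, 1) → (2, 0, 2, 5, 1) → (2, 1, 2, 5, 1) → (2, 2, 2, 5, 1) → (2, 2, 3, 5, 1) → (2, 2, 4, 5, 1) → (2, 2, 4, 4, 1) → (2, 2, 4, 3, 1) → (2, 2, 4, 2, 1) → (2, 2, 4, 2, 2) → (2, 2, 4, 2, 3))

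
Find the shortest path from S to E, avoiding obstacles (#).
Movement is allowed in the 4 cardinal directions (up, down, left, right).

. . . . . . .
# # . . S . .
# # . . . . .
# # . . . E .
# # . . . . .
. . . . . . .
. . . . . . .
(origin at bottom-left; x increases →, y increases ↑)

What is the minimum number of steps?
3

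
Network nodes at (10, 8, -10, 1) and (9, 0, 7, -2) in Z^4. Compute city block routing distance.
29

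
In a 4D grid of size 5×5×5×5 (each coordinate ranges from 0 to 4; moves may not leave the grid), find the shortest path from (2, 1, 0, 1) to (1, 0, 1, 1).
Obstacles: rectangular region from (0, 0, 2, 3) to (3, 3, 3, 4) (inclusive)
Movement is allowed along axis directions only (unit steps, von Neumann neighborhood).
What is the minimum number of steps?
3
(one shortest path: (2, 1, 0, 1) → (1, 1, 0, 1) → (1, 0, 0, 1) → (1, 0, 1, 1))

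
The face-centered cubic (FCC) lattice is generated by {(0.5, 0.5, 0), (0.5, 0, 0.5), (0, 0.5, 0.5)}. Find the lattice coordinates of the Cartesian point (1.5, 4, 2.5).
3b₁ + 5b₃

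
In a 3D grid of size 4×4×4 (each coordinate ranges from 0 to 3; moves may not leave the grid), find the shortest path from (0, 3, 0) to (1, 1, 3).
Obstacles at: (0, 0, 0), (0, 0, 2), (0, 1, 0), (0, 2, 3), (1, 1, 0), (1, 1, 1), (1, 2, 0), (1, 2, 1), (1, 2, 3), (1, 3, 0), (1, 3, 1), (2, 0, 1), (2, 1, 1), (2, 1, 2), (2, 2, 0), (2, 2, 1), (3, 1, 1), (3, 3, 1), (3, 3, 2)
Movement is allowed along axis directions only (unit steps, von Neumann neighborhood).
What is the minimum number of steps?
6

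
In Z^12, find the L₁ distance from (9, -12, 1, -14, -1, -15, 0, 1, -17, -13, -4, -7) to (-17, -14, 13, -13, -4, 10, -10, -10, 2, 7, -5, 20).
157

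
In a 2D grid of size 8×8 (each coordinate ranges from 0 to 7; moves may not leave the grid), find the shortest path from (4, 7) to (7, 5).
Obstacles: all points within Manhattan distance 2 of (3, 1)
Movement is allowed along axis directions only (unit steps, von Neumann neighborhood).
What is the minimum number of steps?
5
(one shortest path: (4, 7) → (5, 7) → (6, 7) → (7, 7) → (7, 6) → (7, 5))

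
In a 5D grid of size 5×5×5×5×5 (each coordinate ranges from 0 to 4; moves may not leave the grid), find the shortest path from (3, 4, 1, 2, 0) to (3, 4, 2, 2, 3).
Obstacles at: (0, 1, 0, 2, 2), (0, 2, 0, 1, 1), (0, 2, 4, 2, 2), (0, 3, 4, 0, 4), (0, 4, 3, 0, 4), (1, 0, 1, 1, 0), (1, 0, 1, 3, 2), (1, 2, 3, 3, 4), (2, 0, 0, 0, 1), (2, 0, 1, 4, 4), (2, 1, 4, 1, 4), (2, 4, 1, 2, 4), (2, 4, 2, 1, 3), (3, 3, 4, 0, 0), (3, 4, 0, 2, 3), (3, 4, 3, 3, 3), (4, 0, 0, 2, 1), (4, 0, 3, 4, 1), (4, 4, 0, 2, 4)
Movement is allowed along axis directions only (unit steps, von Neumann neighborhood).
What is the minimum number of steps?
4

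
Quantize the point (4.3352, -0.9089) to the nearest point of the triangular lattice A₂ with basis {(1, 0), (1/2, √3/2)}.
(4.5, -0.866)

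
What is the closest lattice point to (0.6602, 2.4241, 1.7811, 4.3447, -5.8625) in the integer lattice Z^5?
(1, 2, 2, 4, -6)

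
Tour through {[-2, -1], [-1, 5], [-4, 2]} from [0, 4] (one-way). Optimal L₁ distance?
13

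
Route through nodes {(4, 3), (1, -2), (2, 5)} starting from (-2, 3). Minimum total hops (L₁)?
18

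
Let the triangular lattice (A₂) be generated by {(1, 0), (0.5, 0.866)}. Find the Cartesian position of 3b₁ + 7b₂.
(6.5, 6.062)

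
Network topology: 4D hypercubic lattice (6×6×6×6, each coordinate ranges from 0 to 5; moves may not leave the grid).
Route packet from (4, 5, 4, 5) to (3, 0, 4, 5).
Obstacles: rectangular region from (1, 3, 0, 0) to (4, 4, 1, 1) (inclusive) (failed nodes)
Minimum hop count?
6
(one shortest path: (4, 5, 4, 5) → (3, 5, 4, 5) → (3, 4, 4, 5) → (3, 3, 4, 5) → (3, 2, 4, 5) → (3, 1, 4, 5) → (3, 0, 4, 5))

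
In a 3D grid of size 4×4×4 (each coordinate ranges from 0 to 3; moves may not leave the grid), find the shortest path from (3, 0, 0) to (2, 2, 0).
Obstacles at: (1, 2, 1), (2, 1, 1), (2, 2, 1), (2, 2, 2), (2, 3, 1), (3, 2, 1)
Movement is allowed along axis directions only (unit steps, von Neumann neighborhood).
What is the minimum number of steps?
3
(one shortest path: (3, 0, 0) → (2, 0, 0) → (2, 1, 0) → (2, 2, 0))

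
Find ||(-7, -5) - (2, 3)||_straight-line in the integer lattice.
12.0416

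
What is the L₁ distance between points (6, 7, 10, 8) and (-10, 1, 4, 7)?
29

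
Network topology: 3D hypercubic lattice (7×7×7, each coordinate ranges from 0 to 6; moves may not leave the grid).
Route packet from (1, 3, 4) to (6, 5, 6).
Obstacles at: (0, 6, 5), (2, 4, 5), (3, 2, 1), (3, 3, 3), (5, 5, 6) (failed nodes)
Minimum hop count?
9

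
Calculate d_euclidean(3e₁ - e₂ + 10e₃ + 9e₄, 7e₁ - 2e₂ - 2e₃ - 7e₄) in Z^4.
20.4206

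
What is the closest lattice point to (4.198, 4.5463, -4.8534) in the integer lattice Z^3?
(4, 5, -5)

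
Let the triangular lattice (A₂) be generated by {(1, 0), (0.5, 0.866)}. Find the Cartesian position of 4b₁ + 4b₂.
(6, 3.464)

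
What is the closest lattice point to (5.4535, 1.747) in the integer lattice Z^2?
(5, 2)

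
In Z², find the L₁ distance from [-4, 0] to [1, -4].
9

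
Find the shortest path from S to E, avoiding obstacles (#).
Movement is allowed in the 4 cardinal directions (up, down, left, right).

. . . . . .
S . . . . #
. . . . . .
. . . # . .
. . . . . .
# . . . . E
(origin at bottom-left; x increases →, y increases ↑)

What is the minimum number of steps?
9
(one shortest path: (0, 4) → (1, 4) → (2, 4) → (3, 4) → (4, 4) → (4, 3) → (5, 3) → (5, 2) → (5, 1) → (5, 0))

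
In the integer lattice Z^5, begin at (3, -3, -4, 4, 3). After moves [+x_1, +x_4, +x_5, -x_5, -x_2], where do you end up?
(4, -4, -4, 5, 3)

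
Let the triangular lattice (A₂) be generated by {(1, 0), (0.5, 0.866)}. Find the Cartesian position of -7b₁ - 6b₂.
(-10, -5.196)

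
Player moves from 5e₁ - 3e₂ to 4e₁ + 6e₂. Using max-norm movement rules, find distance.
9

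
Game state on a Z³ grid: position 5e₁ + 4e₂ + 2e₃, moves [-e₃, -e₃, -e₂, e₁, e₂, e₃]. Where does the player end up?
(6, 4, 1)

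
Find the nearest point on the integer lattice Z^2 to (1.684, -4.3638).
(2, -4)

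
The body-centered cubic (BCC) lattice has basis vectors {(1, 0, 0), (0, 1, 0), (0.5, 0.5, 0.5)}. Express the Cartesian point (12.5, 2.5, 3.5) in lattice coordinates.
9b₁ - b₂ + 7b₃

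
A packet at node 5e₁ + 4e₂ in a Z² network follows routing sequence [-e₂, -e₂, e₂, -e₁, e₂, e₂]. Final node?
(4, 5)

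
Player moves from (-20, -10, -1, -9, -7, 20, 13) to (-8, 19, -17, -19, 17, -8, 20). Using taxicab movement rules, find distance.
126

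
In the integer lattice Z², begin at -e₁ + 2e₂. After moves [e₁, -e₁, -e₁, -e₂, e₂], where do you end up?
(-2, 2)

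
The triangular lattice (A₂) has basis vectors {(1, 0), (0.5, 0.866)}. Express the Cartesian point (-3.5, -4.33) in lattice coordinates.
-b₁ - 5b₂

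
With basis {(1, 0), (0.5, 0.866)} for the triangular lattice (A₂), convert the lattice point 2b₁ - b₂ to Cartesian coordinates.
(1.5, -0.866)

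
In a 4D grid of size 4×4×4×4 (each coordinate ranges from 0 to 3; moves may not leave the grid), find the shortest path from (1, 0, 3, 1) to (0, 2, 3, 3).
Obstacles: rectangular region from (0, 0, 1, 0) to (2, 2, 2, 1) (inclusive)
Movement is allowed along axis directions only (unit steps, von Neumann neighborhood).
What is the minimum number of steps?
5
(one shortest path: (1, 0, 3, 1) → (0, 0, 3, 1) → (0, 1, 3, 1) → (0, 2, 3, 1) → (0, 2, 3, 2) → (0, 2, 3, 3))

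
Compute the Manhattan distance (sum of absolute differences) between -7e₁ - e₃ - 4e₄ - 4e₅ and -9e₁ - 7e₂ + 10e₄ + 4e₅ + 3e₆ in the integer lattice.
35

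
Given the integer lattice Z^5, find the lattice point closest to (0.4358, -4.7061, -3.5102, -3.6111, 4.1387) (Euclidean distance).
(0, -5, -4, -4, 4)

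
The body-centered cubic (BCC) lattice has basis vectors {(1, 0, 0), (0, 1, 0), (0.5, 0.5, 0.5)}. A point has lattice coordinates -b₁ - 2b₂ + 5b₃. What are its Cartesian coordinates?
(1.5, 0.5, 2.5)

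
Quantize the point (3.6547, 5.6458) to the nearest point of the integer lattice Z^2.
(4, 6)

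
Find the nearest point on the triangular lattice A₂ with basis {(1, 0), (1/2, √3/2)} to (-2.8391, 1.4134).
(-3, 1.732)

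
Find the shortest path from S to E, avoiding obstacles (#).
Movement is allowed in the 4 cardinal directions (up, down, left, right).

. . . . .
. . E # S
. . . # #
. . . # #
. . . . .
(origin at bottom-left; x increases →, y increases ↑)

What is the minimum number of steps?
4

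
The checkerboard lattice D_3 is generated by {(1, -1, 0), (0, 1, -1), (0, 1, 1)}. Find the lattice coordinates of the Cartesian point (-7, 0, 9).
-7b₁ - 8b₂ + b₃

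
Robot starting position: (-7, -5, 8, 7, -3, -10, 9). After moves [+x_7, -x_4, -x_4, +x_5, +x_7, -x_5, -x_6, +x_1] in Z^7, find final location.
(-6, -5, 8, 5, -3, -11, 11)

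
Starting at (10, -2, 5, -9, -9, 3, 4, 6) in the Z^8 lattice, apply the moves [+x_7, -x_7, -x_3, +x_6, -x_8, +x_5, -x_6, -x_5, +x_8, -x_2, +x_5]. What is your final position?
(10, -3, 4, -9, -8, 3, 4, 6)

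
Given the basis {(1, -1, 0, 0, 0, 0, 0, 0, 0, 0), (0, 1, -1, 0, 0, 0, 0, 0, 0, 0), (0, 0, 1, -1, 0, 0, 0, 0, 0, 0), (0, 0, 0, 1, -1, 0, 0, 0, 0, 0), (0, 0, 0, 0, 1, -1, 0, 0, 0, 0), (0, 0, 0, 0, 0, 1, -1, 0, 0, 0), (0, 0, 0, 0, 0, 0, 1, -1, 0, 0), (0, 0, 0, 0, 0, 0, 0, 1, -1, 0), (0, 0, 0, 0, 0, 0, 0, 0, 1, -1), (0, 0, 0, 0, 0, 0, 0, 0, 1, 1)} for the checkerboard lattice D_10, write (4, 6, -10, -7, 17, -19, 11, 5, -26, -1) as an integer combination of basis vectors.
4b₁ + 10b₂ - 7b₄ + 10b₅ - 9b₆ + 2b₇ + 7b₈ - 9b₉ - 10b₁₀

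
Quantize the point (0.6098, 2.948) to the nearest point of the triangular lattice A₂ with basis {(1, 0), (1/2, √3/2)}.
(0.5, 2.598)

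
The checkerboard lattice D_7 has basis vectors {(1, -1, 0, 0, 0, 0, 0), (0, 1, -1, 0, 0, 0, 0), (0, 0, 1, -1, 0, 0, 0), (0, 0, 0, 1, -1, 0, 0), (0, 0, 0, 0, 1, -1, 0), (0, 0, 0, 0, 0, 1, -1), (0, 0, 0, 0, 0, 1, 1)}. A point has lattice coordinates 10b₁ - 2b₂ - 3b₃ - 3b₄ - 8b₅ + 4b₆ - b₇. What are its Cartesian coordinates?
(10, -12, -1, 0, -5, 11, -5)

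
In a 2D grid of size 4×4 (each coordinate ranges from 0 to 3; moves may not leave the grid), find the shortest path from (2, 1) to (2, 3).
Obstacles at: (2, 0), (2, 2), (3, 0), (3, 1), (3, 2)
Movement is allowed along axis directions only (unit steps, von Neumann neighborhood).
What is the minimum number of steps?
4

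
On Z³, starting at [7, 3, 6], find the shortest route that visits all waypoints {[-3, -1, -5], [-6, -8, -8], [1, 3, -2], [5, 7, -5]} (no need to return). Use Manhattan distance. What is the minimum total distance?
52
(one optimal route: (7, 3, 6) → (5, 7, -5) → (1, 3, -2) → (-3, -1, -5) → (-6, -8, -8))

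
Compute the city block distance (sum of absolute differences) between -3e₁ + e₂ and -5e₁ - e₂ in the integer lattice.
4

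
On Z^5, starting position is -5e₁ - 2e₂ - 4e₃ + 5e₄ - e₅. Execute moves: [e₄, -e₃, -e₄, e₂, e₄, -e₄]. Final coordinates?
(-5, -1, -5, 5, -1)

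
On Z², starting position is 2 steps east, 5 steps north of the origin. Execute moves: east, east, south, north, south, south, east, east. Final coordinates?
(6, 3)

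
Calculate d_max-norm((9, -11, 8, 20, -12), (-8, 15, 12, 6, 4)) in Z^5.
26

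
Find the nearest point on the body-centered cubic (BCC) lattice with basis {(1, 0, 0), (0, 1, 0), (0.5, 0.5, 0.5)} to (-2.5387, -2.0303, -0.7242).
(-2.5, -2.5, -0.5)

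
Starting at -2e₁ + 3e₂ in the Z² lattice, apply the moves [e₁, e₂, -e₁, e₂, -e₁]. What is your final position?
(-3, 5)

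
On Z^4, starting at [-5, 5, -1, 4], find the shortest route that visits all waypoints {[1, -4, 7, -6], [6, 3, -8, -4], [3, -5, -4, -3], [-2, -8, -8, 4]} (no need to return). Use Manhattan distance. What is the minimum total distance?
83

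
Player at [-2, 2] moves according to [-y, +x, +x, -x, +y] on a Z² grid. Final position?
(-1, 2)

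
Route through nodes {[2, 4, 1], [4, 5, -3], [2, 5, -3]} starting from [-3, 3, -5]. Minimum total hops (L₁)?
18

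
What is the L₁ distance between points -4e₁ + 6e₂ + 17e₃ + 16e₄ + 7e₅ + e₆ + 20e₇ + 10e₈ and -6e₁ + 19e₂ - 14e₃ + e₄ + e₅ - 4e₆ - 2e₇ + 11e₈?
95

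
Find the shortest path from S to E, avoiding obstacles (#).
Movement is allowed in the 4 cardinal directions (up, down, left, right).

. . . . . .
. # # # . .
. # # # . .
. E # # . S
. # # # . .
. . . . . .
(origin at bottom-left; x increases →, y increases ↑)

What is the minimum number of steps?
10
(one shortest path: (5, 2) → (4, 2) → (4, 1) → (4, 0) → (3, 0) → (2, 0) → (1, 0) → (0, 0) → (0, 1) → (0, 2) → (1, 2))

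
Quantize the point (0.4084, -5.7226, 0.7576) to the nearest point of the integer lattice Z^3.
(0, -6, 1)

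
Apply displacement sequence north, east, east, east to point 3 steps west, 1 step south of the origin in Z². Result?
(0, 0)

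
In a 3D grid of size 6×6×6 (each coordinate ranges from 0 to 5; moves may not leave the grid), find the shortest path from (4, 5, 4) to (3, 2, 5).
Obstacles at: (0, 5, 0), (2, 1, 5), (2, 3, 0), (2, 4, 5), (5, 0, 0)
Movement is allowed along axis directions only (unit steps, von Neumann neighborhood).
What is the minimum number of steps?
5
(one shortest path: (4, 5, 4) → (3, 5, 4) → (3, 4, 4) → (3, 3, 4) → (3, 2, 4) → (3, 2, 5))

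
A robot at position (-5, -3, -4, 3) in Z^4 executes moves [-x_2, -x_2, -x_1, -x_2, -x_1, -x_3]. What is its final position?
(-7, -6, -5, 3)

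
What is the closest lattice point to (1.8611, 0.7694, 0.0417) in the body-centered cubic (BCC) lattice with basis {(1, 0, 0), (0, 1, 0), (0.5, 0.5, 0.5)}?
(2, 1, 0)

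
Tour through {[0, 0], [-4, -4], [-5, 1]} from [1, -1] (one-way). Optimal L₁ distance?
14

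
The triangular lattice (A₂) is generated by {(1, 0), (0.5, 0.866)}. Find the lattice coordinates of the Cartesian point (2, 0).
2b₁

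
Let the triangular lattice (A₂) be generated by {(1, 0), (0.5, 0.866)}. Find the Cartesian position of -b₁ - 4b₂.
(-3, -3.464)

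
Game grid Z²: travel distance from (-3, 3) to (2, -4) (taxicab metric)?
12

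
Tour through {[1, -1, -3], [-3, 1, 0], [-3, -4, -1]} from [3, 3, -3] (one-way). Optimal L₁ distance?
21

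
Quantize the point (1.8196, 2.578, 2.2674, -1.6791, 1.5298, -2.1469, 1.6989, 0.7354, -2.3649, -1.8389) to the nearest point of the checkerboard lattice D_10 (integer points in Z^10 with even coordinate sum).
(2, 3, 2, -2, 2, -2, 2, 1, -2, -2)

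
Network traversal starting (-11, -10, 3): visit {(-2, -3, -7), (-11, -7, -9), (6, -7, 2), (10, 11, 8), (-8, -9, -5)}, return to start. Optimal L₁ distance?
126
(one optimal route: (-11, -10, 3) → (6, -7, 2) → (10, 11, 8) → (-2, -3, -7) → (-11, -7, -9) → (-8, -9, -5) → (-11, -10, 3))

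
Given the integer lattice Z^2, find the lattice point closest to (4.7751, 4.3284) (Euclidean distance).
(5, 4)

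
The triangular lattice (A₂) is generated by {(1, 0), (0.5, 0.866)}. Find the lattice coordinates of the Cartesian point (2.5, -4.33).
5b₁ - 5b₂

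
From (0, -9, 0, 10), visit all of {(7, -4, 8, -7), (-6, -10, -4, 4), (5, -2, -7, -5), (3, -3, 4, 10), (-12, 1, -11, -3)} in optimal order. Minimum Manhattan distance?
117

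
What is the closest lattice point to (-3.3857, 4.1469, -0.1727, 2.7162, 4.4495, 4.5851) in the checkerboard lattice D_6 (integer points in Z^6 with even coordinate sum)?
(-3, 4, 0, 3, 5, 5)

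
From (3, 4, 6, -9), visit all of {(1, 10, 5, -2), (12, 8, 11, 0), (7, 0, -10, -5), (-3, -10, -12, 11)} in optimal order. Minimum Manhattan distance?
114
(one optimal route: (3, 4, 6, -9) → (1, 10, 5, -2) → (12, 8, 11, 0) → (7, 0, -10, -5) → (-3, -10, -12, 11))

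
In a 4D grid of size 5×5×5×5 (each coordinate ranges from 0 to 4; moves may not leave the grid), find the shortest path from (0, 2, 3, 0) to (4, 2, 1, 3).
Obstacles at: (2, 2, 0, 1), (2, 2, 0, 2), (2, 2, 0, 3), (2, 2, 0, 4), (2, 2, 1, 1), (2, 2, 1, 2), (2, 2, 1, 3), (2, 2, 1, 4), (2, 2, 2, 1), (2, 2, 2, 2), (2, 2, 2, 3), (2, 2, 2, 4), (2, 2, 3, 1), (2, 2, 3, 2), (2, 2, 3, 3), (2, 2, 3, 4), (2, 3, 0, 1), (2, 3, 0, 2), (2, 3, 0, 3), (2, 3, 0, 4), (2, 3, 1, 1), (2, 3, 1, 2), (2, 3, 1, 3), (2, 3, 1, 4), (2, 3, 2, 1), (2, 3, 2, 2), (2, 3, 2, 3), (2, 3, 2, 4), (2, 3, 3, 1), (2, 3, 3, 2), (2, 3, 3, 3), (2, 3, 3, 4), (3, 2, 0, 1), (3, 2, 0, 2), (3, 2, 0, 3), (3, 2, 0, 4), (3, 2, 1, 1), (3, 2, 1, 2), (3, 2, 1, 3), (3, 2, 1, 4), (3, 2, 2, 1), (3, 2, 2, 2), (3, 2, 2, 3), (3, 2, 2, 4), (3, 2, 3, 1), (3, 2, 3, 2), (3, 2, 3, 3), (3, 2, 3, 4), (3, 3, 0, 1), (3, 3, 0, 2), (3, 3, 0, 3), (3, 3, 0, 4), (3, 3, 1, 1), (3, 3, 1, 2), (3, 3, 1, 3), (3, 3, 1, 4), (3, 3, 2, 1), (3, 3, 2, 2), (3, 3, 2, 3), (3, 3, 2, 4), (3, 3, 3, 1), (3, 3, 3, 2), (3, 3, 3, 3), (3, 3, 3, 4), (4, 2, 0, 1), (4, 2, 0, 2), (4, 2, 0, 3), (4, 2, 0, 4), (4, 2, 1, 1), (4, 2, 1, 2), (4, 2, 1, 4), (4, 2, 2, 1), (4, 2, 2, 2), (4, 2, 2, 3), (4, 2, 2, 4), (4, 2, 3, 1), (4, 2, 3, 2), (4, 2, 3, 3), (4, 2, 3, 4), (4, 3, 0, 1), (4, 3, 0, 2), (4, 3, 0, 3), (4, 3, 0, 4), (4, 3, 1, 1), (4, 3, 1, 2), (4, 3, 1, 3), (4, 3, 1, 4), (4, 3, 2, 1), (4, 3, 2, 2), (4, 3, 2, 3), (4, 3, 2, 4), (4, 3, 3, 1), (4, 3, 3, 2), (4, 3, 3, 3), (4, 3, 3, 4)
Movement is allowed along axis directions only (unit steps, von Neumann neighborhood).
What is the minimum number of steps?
11
(one shortest path: (0, 2, 3, 0) → (1, 2, 3, 0) → (2, 2, 3, 0) → (3, 2, 3, 0) → (4, 2, 3, 0) → (4, 1, 3, 0) → (4, 1, 2, 0) → (4, 1, 1, 0) → (4, 1, 1, 1) → (4, 1, 1, 2) → (4, 1, 1, 3) → (4, 2, 1, 3))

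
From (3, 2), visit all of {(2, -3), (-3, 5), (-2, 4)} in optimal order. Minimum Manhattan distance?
19
(one optimal route: (3, 2) → (2, -3) → (-2, 4) → (-3, 5))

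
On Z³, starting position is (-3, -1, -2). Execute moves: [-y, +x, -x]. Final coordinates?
(-3, -2, -2)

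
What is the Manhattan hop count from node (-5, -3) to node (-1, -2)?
5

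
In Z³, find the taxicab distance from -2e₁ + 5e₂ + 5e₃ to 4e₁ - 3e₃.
19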